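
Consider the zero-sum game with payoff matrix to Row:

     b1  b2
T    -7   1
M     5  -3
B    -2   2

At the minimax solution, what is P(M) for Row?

1/3

Row minima: T → -7, M → -3, B → -2; maximin = -2.
Column maxima: b1 → 5, b2 → 2; minimax = 2.
-2 ≠ 2, so there is no saddle point; optimal play is mixed.
T is strictly dominated by B, so Row never plays it.
On the remaining 2×2 (M, B vs b1, b2):
Let Row play M with probability p. Expected payoff against b1: 5p + (-2)(1−p) = 7p − 2; against b2: (-3)p + 2(1−p) = −5p + 2.
Setting these equal: 7p − 2 = −5p + 2 ⇒ 12p = 4 ⇒ p = 1/3, and the value is (7)·(1/3) − 2 = 1/3.
For Column: with q = P(b1), equating M's and B's payoffs gives 8q − 3 = −4q + 2 ⇒ q = 5/12.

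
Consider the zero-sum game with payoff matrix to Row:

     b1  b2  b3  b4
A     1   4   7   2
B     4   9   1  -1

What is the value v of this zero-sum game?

Row minima: A → 1, B → -1; maximin = 1.
Column maxima: b1 → 4, b2 → 9, b3 → 7, b4 → 2; minimax = 2.
1 ≠ 2, so there is no saddle point; optimal play is mixed.
b2 is strictly dominated by b1 (it gives Row strictly more in every row), so Column never plays it.
b3 is strictly dominated by b4 (it gives Row strictly more in every row), so Column never plays it.
On the remaining 2×2 (A, B vs b1, b4):
Let Row play A with probability p. Expected payoff against b1: 1p + 4(1−p) = −3p + 4; against b4: 2p + (-1)(1−p) = 3p − 1.
Setting these equal: −3p + 4 = 3p − 1 ⇒ −6p = -5 ⇒ p = 5/6, and the value is (-3)·(5/6) + 4 = 3/2.
For Column: with q = P(b1), equating A's and B's payoffs gives −q + 2 = 5q − 1 ⇒ q = 1/2.

3/2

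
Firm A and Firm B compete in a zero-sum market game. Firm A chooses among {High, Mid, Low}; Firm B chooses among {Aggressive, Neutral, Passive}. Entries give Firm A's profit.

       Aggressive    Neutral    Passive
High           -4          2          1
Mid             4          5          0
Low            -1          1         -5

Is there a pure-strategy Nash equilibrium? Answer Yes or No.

Row minima: High → -4, Mid → 0, Low → -5; maximin = 0.
Column maxima: Aggressive → 4, Neutral → 5, Passive → 1; minimax = 1.
0 ≠ 1, so no pure-strategy equilibrium exists.

No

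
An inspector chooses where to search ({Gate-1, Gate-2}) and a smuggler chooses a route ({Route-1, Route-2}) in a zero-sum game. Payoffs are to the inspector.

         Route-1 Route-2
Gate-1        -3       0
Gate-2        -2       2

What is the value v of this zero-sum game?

-2

Row minima: Gate-1 → -3, Gate-2 → -2; maximin = -2.
Column maxima: Route-1 → -2, Route-2 → 2; minimax = -2.
Since maximin = minimax = -2, there is a saddle point and the value is -2.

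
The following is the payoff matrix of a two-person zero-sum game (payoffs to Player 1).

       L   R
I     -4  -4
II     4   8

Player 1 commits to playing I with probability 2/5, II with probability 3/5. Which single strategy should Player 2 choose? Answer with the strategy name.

If Player 2 plays L, Player 1's expected payoff is (2/5)·(-4) + (3/5)·4 = 4/5.
If Player 2 plays R, Player 1's expected payoff is (2/5)·(-4) + (3/5)·8 = 16/5.
Player 2 minimizes Player 1's payoff; the smallest is 4/5, so the best response is L.

L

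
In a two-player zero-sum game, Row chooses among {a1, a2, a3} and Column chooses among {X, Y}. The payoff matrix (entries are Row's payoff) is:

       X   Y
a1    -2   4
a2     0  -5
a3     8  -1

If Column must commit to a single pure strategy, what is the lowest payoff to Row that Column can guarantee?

Column maxima: X → 8, Y → 4.
The smallest of these is 4.

4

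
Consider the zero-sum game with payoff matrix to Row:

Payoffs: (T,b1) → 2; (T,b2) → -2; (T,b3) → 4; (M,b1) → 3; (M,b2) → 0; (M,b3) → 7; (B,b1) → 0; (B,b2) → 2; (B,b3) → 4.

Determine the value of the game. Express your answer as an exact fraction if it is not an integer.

6/5

Row minima: T → -2, M → 0, B → 0; maximin = 0.
Column maxima: b1 → 3, b2 → 2, b3 → 7; minimax = 2.
0 ≠ 2, so there is no saddle point; optimal play is mixed.
T is strictly dominated by M, so Row never plays it.
b3 is strictly dominated by b1 (it gives Row strictly more in every row), so Column never plays it.
On the remaining 2×2 (M, B vs b1, b2):
Let Row play M with probability p. Expected payoff against b1: 3p + 0(1−p) = 3p; against b2: 0p + 2(1−p) = −2p + 2.
Setting these equal: 3p = −2p + 2 ⇒ 5p = 2 ⇒ p = 2/5, and the value is (3)·(2/5) = 6/5.
For Column: with q = P(b1), equating M's and B's payoffs gives 3q = −2q + 2 ⇒ q = 2/5.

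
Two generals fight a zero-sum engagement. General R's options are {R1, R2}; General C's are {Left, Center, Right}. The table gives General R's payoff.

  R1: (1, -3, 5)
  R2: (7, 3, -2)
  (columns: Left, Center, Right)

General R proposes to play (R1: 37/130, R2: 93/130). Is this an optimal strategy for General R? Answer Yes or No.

No

Against Left this mix gives (37/130)·1 + (93/130)·7 = 344/65.
Against Center this mix gives (37/130)·(-3) + (93/130)·3 = 84/65.
Against Right this mix gives (37/130)·5 + (93/130)·(-2) = -1/130.
General C will play Right, holding General R to -1/130. Shifting weight toward the row that does better against Right would raise this floor (the equalizing mix achieves 9/13 against both Right and Center), so the proposed strategy is not optimal.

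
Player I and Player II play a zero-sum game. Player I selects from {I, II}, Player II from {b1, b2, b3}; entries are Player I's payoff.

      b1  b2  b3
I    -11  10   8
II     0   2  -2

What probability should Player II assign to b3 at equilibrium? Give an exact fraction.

11/21

Row minima: I → -11, II → -2; maximin = -2.
Column maxima: b1 → 0, b2 → 10, b3 → 8; minimax = 0.
-2 ≠ 0, so there is no saddle point; optimal play is mixed.
b2 is strictly dominated by b1 (it gives Player I strictly more in every row), so Player II never plays it.
On the remaining 2×2 (I, II vs b1, b3):
Let Player I play I with probability p. Expected payoff against b1: (-11)p + 0(1−p) = −11p; against b3: 8p + (-2)(1−p) = 10p − 2.
Setting these equal: −11p = 10p − 2 ⇒ −21p = -2 ⇒ p = 2/21, and the value is (-11)·(2/21) = -22/21.
For Player II: with q = P(b1), equating I's and II's payoffs gives −19q + 8 = 2q − 2 ⇒ q = 10/21.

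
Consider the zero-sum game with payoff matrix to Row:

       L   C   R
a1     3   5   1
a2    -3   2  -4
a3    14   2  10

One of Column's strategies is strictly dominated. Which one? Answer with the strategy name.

L

R holds Row's payoff strictly below L in every row: 1 < 3, -4 < -3, 10 < 14.
So L is strictly dominated for Column.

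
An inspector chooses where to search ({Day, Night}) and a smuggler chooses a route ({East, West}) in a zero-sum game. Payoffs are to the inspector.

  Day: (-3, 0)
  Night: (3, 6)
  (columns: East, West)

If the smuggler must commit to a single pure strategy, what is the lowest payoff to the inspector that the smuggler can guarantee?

Column maxima: East → 3, West → 6.
The smallest of these is 3.

3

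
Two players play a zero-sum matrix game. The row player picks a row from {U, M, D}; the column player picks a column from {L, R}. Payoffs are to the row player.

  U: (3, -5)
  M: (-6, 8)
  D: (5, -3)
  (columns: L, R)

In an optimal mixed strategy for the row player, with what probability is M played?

Row minima: U → -5, M → -6, D → -3; maximin = -3.
Column maxima: L → 5, R → 8; minimax = 5.
-3 ≠ 5, so there is no saddle point; optimal play is mixed.
U is strictly dominated by D, so the row player never plays it.
On the remaining 2×2 (M, D vs L, R):
Let the row player play M with probability p. Expected payoff against L: (-6)p + 5(1−p) = −11p + 5; against R: 8p + (-3)(1−p) = 11p − 3.
Setting these equal: −11p + 5 = 11p − 3 ⇒ −22p = -8 ⇒ p = 4/11, and the value is (-11)·(4/11) + 5 = 1.
For the column player: with q = P(L), equating M's and D's payoffs gives −14q + 8 = 8q − 3 ⇒ q = 1/2.

4/11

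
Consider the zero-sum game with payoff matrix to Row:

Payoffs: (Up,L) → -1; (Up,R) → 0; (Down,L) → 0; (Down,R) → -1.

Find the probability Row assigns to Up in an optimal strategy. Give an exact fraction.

1/2

Row minima: Up → -1, Down → -1; maximin = -1.
Column maxima: L → 0, R → 0; minimax = 0.
-1 ≠ 0, so there is no saddle point; optimal play is mixed.
Let Row play Up with probability p. Expected payoff against L: (-1)p + 0(1−p) = −p; against R: 0p + (-1)(1−p) = p − 1.
Setting these equal: −p = p − 1 ⇒ −2p = -1 ⇒ p = 1/2, and the value is (-1)·(1/2) = -1/2.
For Column: with q = P(L), equating Up's and Down's payoffs gives −q = q − 1 ⇒ q = 1/2.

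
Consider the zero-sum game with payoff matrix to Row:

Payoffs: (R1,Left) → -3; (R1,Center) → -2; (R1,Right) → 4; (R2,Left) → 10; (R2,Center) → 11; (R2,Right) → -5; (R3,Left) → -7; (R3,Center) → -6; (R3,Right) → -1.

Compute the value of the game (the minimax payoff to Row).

Row minima: R1 → -3, R2 → -5, R3 → -7; maximin = -3.
Column maxima: Left → 10, Center → 11, Right → 4; minimax = 4.
-3 ≠ 4, so there is no saddle point; optimal play is mixed.
R3 is strictly dominated by R1, so Row never plays it.
Center is strictly dominated by Left (it gives Row strictly more in every row), so Column never plays it.
On the remaining 2×2 (R1, R2 vs Left, Right):
Let Row play R1 with probability p. Expected payoff against Left: (-3)p + 10(1−p) = −13p + 10; against Right: 4p + (-5)(1−p) = 9p − 5.
Setting these equal: −13p + 10 = 9p − 5 ⇒ −22p = -15 ⇒ p = 15/22, and the value is (-13)·(15/22) + 10 = 25/22.
For Column: with q = P(Left), equating R1's and R2's payoffs gives −7q + 4 = 15q − 5 ⇒ q = 9/22.

25/22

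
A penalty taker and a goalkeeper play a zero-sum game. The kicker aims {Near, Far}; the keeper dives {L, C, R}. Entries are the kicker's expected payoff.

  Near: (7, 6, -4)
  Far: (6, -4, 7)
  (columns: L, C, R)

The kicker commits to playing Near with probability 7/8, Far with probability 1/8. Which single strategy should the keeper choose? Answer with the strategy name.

If the keeper plays L, the kicker's expected payoff is (7/8)·7 + (1/8)·6 = 55/8.
If the keeper plays C, the kicker's expected payoff is (7/8)·6 + (1/8)·(-4) = 19/4.
If the keeper plays R, the kicker's expected payoff is (7/8)·(-4) + (1/8)·7 = -21/8.
The keeper minimizes the kicker's payoff; the smallest is -21/8, so the best response is R.

R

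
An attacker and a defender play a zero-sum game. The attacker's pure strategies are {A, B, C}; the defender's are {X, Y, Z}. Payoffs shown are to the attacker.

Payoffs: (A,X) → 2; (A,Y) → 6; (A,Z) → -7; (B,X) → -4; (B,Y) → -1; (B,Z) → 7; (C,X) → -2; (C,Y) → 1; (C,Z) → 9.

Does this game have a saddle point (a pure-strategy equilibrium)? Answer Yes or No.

No

Row minima: A → -7, B → -4, C → -2; maximin = -2.
Column maxima: X → 2, Y → 6, Z → 9; minimax = 2.
-2 ≠ 2, so no pure-strategy equilibrium exists.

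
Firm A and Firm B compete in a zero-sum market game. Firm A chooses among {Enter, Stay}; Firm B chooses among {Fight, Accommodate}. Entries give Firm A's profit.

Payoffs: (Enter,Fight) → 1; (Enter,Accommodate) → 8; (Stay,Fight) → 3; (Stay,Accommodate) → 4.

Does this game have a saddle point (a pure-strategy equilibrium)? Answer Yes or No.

Yes

Row minima: Enter → 1, Stay → 3; maximin = 3.
Column maxima: Fight → 3, Accommodate → 8; minimax = 3.
maximin = minimax = 3, so a saddle point exists.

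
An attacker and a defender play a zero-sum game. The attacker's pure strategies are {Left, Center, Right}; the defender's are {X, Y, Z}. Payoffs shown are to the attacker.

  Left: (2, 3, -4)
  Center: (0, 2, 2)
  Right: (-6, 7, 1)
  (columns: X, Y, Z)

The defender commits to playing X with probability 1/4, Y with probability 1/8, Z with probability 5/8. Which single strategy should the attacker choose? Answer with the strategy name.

Center

Expected payoff of Left: (1/4)·2 + (1/8)·3 + (5/8)·(-4) = -13/8.
Expected payoff of Center: (1/4)·0 + (1/8)·2 + (5/8)·2 = 3/2.
Expected payoff of Right: (1/4)·(-6) + (1/8)·7 + (5/8)·1 = 0.
The largest is 3/2, so the attacker's best response is Center.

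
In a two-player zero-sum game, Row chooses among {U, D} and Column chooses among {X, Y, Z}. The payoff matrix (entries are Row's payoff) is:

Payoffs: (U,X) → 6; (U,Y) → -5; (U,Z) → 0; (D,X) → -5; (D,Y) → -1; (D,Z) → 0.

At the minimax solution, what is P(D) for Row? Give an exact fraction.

Row minima: U → -5, D → -5; maximin = -5.
Column maxima: X → 6, Y → -1, Z → 0; minimax = -1.
-5 ≠ -1, so there is no saddle point; optimal play is mixed.
Z is strictly dominated by Y (it gives Row strictly more in every row), so Column never plays it.
On the remaining 2×2 (U, D vs X, Y):
Let Row play U with probability p. Expected payoff against X: 6p + (-5)(1−p) = 11p − 5; against Y: (-5)p + (-1)(1−p) = −4p − 1.
Setting these equal: 11p − 5 = −4p − 1 ⇒ 15p = 4 ⇒ p = 4/15, and the value is (11)·(4/15) − 5 = -31/15.
For Column: with q = P(X), equating U's and D's payoffs gives 11q − 5 = −4q − 1 ⇒ q = 4/15.

11/15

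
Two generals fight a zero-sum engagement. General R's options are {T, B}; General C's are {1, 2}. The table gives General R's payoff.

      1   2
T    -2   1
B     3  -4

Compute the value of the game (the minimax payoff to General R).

-1/2

Row minima: T → -2, B → -4; maximin = -2.
Column maxima: 1 → 3, 2 → 1; minimax = 1.
-2 ≠ 1, so there is no saddle point; optimal play is mixed.
Let General R play T with probability p. Expected payoff against 1: (-2)p + 3(1−p) = −5p + 3; against 2: 1p + (-4)(1−p) = 5p − 4.
Setting these equal: −5p + 3 = 5p − 4 ⇒ −10p = -7 ⇒ p = 7/10, and the value is (-5)·(7/10) + 3 = -1/2.
For General C: with q = P(1), equating T's and B's payoffs gives −3q + 1 = 7q − 4 ⇒ q = 1/2.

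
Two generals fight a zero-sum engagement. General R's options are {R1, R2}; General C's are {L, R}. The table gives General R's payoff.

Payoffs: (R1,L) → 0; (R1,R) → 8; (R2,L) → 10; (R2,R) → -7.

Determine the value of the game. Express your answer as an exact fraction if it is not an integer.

Row minima: R1 → 0, R2 → -7; maximin = 0.
Column maxima: L → 10, R → 8; minimax = 8.
0 ≠ 8, so there is no saddle point; optimal play is mixed.
Let General R play R1 with probability p. Expected payoff against L: 0p + 10(1−p) = −10p + 10; against R: 8p + (-7)(1−p) = 15p − 7.
Setting these equal: −10p + 10 = 15p − 7 ⇒ −25p = -17 ⇒ p = 17/25, and the value is (-10)·(17/25) + 10 = 16/5.
For General C: with q = P(L), equating R1's and R2's payoffs gives −8q + 8 = 17q − 7 ⇒ q = 3/5.

16/5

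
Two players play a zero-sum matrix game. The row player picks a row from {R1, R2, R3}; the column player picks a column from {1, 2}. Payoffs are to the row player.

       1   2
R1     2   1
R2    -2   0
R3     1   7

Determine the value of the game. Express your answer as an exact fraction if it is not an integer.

Row minima: R1 → 1, R2 → -2, R3 → 1; maximin = 1.
Column maxima: 1 → 2, 2 → 7; minimax = 2.
1 ≠ 2, so there is no saddle point; optimal play is mixed.
R2 is strictly dominated by R1, so the row player never plays it.
On the remaining 2×2 (R1, R3 vs 1, 2):
Let the row player play R1 with probability p. Expected payoff against 1: 2p + 1(1−p) = p + 1; against 2: 1p + 7(1−p) = −6p + 7.
Setting these equal: p + 1 = −6p + 7 ⇒ 7p = 6 ⇒ p = 6/7, and the value is (1)·(6/7) + 1 = 13/7.
For the column player: with q = P(1), equating R1's and R3's payoffs gives q + 1 = −6q + 7 ⇒ q = 6/7.

13/7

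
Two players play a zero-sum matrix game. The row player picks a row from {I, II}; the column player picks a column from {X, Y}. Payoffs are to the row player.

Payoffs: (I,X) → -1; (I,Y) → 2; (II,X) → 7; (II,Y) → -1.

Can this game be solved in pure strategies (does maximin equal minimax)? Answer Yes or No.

Row minima: I → -1, II → -1; maximin = -1.
Column maxima: X → 7, Y → 2; minimax = 2.
-1 ≠ 2, so no pure-strategy equilibrium exists.

No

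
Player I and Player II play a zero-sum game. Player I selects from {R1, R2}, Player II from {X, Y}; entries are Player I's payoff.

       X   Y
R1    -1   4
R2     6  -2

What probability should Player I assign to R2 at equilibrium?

Row minima: R1 → -1, R2 → -2; maximin = -1.
Column maxima: X → 6, Y → 4; minimax = 4.
-1 ≠ 4, so there is no saddle point; optimal play is mixed.
Let Player I play R1 with probability p. Expected payoff against X: (-1)p + 6(1−p) = −7p + 6; against Y: 4p + (-2)(1−p) = 6p − 2.
Setting these equal: −7p + 6 = 6p − 2 ⇒ −13p = -8 ⇒ p = 8/13, and the value is (-7)·(8/13) + 6 = 22/13.
For Player II: with q = P(X), equating R1's and R2's payoffs gives −5q + 4 = 8q − 2 ⇒ q = 6/13.

5/13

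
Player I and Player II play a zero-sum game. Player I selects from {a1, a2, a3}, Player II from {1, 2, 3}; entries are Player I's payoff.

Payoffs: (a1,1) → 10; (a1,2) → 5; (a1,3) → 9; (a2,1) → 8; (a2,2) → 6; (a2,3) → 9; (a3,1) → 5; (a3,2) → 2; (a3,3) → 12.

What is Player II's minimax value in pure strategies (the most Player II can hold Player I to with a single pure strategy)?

6

Column maxima: 1 → 10, 2 → 6, 3 → 12.
The smallest of these is 6.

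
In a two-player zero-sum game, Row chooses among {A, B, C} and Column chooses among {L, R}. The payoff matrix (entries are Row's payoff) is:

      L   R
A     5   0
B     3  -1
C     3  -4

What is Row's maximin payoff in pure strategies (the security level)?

Row minima: A → 0, B → -1, C → -4.
The best of these is 0.

0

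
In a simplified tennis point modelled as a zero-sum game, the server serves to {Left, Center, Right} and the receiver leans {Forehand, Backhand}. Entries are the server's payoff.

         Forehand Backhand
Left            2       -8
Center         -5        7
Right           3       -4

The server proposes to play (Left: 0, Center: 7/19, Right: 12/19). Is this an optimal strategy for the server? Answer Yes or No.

Yes

Against Forehand this mix gives (7/19)·(-5) + (12/19)·3 = 1/19.
Against Backhand this mix gives (7/19)·7 + (12/19)·(-4) = 1/19.
All of the receiver's active replies (Forehand, Backhand) yield 1/19, and no column does worse for the server. The mix makes the receiver indifferent and guarantees 1/19, so it is optimal.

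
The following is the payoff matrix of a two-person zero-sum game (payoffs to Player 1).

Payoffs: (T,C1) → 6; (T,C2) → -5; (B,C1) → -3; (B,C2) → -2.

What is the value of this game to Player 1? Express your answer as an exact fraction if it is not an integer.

-9/4

Row minima: T → -5, B → -3; maximin = -3.
Column maxima: C1 → 6, C2 → -2; minimax = -2.
-3 ≠ -2, so there is no saddle point; optimal play is mixed.
Let Player 1 play T with probability p. Expected payoff against C1: 6p + (-3)(1−p) = 9p − 3; against C2: (-5)p + (-2)(1−p) = −3p − 2.
Setting these equal: 9p − 3 = −3p − 2 ⇒ 12p = 1 ⇒ p = 1/12, and the value is (9)·(1/12) − 3 = -9/4.
For Player 2: with q = P(C1), equating T's and B's payoffs gives 11q − 5 = −q − 2 ⇒ q = 1/4.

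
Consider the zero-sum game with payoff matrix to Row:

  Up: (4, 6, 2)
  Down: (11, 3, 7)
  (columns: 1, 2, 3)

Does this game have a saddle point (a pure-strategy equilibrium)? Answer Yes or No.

Row minima: Up → 2, Down → 3; maximin = 3.
Column maxima: 1 → 11, 2 → 6, 3 → 7; minimax = 6.
3 ≠ 6, so no pure-strategy equilibrium exists.

No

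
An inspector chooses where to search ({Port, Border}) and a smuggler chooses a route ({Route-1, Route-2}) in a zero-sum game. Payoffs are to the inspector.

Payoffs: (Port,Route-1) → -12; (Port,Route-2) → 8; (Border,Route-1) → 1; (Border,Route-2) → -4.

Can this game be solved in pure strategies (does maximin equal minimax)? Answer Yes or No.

Row minima: Port → -12, Border → -4; maximin = -4.
Column maxima: Route-1 → 1, Route-2 → 8; minimax = 1.
-4 ≠ 1, so no pure-strategy equilibrium exists.

No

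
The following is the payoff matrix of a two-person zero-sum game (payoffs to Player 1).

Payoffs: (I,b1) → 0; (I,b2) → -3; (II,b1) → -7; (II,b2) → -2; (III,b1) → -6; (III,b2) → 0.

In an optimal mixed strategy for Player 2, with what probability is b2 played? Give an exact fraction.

Row minima: I → -3, II → -7, III → -6; maximin = -3.
Column maxima: b1 → 0, b2 → 0; minimax = 0.
-3 ≠ 0, so there is no saddle point; optimal play is mixed.
II is strictly dominated by III, so Player 1 never plays it.
On the remaining 2×2 (I, III vs b1, b2):
Let Player 1 play I with probability p. Expected payoff against b1: 0p + (-6)(1−p) = 6p − 6; against b2: (-3)p + 0(1−p) = −3p.
Setting these equal: 6p − 6 = −3p ⇒ 9p = 6 ⇒ p = 2/3, and the value is (6)·(2/3) − 6 = -2.
For Player 2: with q = P(b1), equating I's and III's payoffs gives 3q − 3 = −6q ⇒ q = 1/3.

2/3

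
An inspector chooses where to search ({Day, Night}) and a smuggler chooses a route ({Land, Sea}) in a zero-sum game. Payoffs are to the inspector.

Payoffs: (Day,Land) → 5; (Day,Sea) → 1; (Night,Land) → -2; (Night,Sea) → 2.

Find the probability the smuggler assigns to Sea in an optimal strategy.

7/8

Row minima: Day → 1, Night → -2; maximin = 1.
Column maxima: Land → 5, Sea → 2; minimax = 2.
1 ≠ 2, so there is no saddle point; optimal play is mixed.
Let the inspector play Day with probability p. Expected payoff against Land: 5p + (-2)(1−p) = 7p − 2; against Sea: 1p + 2(1−p) = −p + 2.
Setting these equal: 7p − 2 = −p + 2 ⇒ 8p = 4 ⇒ p = 1/2, and the value is (7)·(1/2) − 2 = 3/2.
For the smuggler: with q = P(Land), equating Day's and Night's payoffs gives 4q + 1 = −4q + 2 ⇒ q = 1/8.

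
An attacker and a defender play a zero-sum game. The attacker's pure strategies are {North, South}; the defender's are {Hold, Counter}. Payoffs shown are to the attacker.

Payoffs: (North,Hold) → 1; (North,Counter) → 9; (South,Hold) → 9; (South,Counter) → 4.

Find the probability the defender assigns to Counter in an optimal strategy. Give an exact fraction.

Row minima: North → 1, South → 4; maximin = 4.
Column maxima: Hold → 9, Counter → 9; minimax = 9.
4 ≠ 9, so there is no saddle point; optimal play is mixed.
Let the attacker play North with probability p. Expected payoff against Hold: 1p + 9(1−p) = −8p + 9; against Counter: 9p + 4(1−p) = 5p + 4.
Setting these equal: −8p + 9 = 5p + 4 ⇒ −13p = -5 ⇒ p = 5/13, and the value is (-8)·(5/13) + 9 = 77/13.
For the defender: with q = P(Hold), equating North's and South's payoffs gives −8q + 9 = 5q + 4 ⇒ q = 5/13.

8/13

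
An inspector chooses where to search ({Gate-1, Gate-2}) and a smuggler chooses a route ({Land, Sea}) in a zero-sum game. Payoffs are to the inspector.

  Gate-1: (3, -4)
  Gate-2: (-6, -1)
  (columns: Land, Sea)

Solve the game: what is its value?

-9/4

Row minima: Gate-1 → -4, Gate-2 → -6; maximin = -4.
Column maxima: Land → 3, Sea → -1; minimax = -1.
-4 ≠ -1, so there is no saddle point; optimal play is mixed.
Let the inspector play Gate-1 with probability p. Expected payoff against Land: 3p + (-6)(1−p) = 9p − 6; against Sea: (-4)p + (-1)(1−p) = −3p − 1.
Setting these equal: 9p − 6 = −3p − 1 ⇒ 12p = 5 ⇒ p = 5/12, and the value is (9)·(5/12) − 6 = -9/4.
For the smuggler: with q = P(Land), equating Gate-1's and Gate-2's payoffs gives 7q − 4 = −5q − 1 ⇒ q = 1/4.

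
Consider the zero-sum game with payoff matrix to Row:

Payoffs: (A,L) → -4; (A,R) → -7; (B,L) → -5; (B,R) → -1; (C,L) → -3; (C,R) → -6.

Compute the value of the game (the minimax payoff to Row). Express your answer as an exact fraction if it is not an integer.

-27/7

Row minima: A → -7, B → -5, C → -6; maximin = -5.
Column maxima: L → -3, R → -1; minimax = -3.
-5 ≠ -3, so there is no saddle point; optimal play is mixed.
A is strictly dominated by C, so Row never plays it.
On the remaining 2×2 (B, C vs L, R):
Let Row play B with probability p. Expected payoff against L: (-5)p + (-3)(1−p) = −2p − 3; against R: (-1)p + (-6)(1−p) = 5p − 6.
Setting these equal: −2p − 3 = 5p − 6 ⇒ −7p = -3 ⇒ p = 3/7, and the value is (-2)·(3/7) − 3 = -27/7.
For Column: with q = P(L), equating B's and C's payoffs gives −4q − 1 = 3q − 6 ⇒ q = 5/7.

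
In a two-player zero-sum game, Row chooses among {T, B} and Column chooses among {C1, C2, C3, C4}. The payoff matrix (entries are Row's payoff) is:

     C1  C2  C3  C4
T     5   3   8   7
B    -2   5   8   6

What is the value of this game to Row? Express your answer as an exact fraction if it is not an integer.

31/9

Row minima: T → 3, B → -2; maximin = 3.
Column maxima: C1 → 5, C2 → 5, C3 → 8, C4 → 7; minimax = 5.
3 ≠ 5, so there is no saddle point; optimal play is mixed.
C3 is strictly dominated by C1 (it gives Row strictly more in every row), so Column never plays it.
C4 is strictly dominated by C1 (it gives Row strictly more in every row), so Column never plays it.
On the remaining 2×2 (T, B vs C1, C2):
Let Row play T with probability p. Expected payoff against C1: 5p + (-2)(1−p) = 7p − 2; against C2: 3p + 5(1−p) = −2p + 5.
Setting these equal: 7p − 2 = −2p + 5 ⇒ 9p = 7 ⇒ p = 7/9, and the value is (7)·(7/9) − 2 = 31/9.
For Column: with q = P(C1), equating T's and B's payoffs gives 2q + 3 = −7q + 5 ⇒ q = 2/9.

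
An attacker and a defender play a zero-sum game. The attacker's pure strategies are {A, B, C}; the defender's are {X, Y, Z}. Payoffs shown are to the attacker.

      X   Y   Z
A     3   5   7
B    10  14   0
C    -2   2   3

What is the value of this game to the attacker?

5

Row minima: A → 3, B → 0, C → -2; maximin = 3.
Column maxima: X → 10, Y → 14, Z → 7; minimax = 7.
3 ≠ 7, so there is no saddle point; optimal play is mixed.
C is strictly dominated by A, so the attacker never plays it.
Y is strictly dominated by X (it gives the attacker strictly more in every row), so the defender never plays it.
On the remaining 2×2 (A, B vs X, Z):
Let the attacker play A with probability p. Expected payoff against X: 3p + 10(1−p) = −7p + 10; against Z: 7p + 0(1−p) = 7p.
Setting these equal: −7p + 10 = 7p ⇒ −14p = -10 ⇒ p = 5/7, and the value is (-7)·(5/7) + 10 = 5.
For the defender: with q = P(X), equating A's and B's payoffs gives −4q + 7 = 10q ⇒ q = 1/2.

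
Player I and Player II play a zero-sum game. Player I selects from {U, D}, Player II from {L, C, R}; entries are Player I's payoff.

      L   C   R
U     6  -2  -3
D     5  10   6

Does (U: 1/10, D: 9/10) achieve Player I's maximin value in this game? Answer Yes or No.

Yes

Against L this mix gives (1/10)·6 + (9/10)·5 = 51/10.
Against C this mix gives (1/10)·(-2) + (9/10)·10 = 44/5.
Against R this mix gives (1/10)·(-3) + (9/10)·6 = 51/10.
All of Player II's active replies (L, R) yield 51/10, and no column does worse for Player I. The mix makes Player II indifferent and guarantees 51/10, so it is optimal.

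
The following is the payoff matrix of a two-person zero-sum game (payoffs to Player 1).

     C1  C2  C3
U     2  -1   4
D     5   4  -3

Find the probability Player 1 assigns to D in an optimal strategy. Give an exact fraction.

Row minima: U → -1, D → -3; maximin = -1.
Column maxima: C1 → 5, C2 → 4, C3 → 4; minimax = 4.
-1 ≠ 4, so there is no saddle point; optimal play is mixed.
C1 is strictly dominated by C2 (it gives Player 1 strictly more in every row), so Player 2 never plays it.
On the remaining 2×2 (U, D vs C2, C3):
Let Player 1 play U with probability p. Expected payoff against C2: (-1)p + 4(1−p) = −5p + 4; against C3: 4p + (-3)(1−p) = 7p − 3.
Setting these equal: −5p + 4 = 7p − 3 ⇒ −12p = -7 ⇒ p = 7/12, and the value is (-5)·(7/12) + 4 = 13/12.
For Player 2: with q = P(C2), equating U's and D's payoffs gives −5q + 4 = 7q − 3 ⇒ q = 7/12.

5/12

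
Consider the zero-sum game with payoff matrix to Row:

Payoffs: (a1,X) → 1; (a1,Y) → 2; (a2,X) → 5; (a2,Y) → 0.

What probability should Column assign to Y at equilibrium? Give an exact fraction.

2/3

Row minima: a1 → 1, a2 → 0; maximin = 1.
Column maxima: X → 5, Y → 2; minimax = 2.
1 ≠ 2, so there is no saddle point; optimal play is mixed.
Let Row play a1 with probability p. Expected payoff against X: 1p + 5(1−p) = −4p + 5; against Y: 2p + 0(1−p) = 2p.
Setting these equal: −4p + 5 = 2p ⇒ −6p = -5 ⇒ p = 5/6, and the value is (-4)·(5/6) + 5 = 5/3.
For Column: with q = P(X), equating a1's and a2's payoffs gives −q + 2 = 5q ⇒ q = 1/3.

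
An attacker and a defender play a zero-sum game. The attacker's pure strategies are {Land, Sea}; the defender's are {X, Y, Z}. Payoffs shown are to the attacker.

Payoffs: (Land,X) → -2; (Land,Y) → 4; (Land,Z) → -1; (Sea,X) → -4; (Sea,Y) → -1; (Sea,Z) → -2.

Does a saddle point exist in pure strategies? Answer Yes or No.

Yes

Row minima: Land → -2, Sea → -4; maximin = -2.
Column maxima: X → -2, Y → 4, Z → -1; minimax = -2.
maximin = minimax = -2, so a saddle point exists.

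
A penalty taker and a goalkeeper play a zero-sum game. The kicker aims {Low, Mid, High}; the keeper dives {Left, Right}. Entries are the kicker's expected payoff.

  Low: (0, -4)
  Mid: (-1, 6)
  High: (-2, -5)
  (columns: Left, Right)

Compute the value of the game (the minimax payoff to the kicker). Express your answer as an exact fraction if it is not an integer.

-4/11

Row minima: Low → -4, Mid → -1, High → -5; maximin = -1.
Column maxima: Left → 0, Right → 6; minimax = 0.
-1 ≠ 0, so there is no saddle point; optimal play is mixed.
High is strictly dominated by Low, so the kicker never plays it.
On the remaining 2×2 (Low, Mid vs Left, Right):
Let the kicker play Low with probability p. Expected payoff against Left: 0p + (-1)(1−p) = p − 1; against Right: (-4)p + 6(1−p) = −10p + 6.
Setting these equal: p − 1 = −10p + 6 ⇒ 11p = 7 ⇒ p = 7/11, and the value is (1)·(7/11) − 1 = -4/11.
For the keeper: with q = P(Left), equating Low's and Mid's payoffs gives 4q − 4 = −7q + 6 ⇒ q = 10/11.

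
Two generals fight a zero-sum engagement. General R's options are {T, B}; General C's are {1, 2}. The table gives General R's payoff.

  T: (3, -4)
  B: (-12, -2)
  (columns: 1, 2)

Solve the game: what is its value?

-54/17

Row minima: T → -4, B → -12; maximin = -4.
Column maxima: 1 → 3, 2 → -2; minimax = -2.
-4 ≠ -2, so there is no saddle point; optimal play is mixed.
Let General R play T with probability p. Expected payoff against 1: 3p + (-12)(1−p) = 15p − 12; against 2: (-4)p + (-2)(1−p) = −2p − 2.
Setting these equal: 15p − 12 = −2p − 2 ⇒ 17p = 10 ⇒ p = 10/17, and the value is (15)·(10/17) − 12 = -54/17.
For General C: with q = P(1), equating T's and B's payoffs gives 7q − 4 = −10q − 2 ⇒ q = 2/17.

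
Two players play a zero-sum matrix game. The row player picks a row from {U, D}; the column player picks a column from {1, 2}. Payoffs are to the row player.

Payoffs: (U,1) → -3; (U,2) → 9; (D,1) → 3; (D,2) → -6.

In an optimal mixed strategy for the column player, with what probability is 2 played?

Row minima: U → -3, D → -6; maximin = -3.
Column maxima: 1 → 3, 2 → 9; minimax = 3.
-3 ≠ 3, so there is no saddle point; optimal play is mixed.
Let the row player play U with probability p. Expected payoff against 1: (-3)p + 3(1−p) = −6p + 3; against 2: 9p + (-6)(1−p) = 15p − 6.
Setting these equal: −6p + 3 = 15p − 6 ⇒ −21p = -9 ⇒ p = 3/7, and the value is (-6)·(3/7) + 3 = 3/7.
For the column player: with q = P(1), equating U's and D's payoffs gives −12q + 9 = 9q − 6 ⇒ q = 5/7.

2/7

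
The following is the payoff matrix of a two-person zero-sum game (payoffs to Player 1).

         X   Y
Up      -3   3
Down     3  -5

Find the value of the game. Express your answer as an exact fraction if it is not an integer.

-3/7

Row minima: Up → -3, Down → -5; maximin = -3.
Column maxima: X → 3, Y → 3; minimax = 3.
-3 ≠ 3, so there is no saddle point; optimal play is mixed.
Let Player 1 play Up with probability p. Expected payoff against X: (-3)p + 3(1−p) = −6p + 3; against Y: 3p + (-5)(1−p) = 8p − 5.
Setting these equal: −6p + 3 = 8p − 5 ⇒ −14p = -8 ⇒ p = 4/7, and the value is (-6)·(4/7) + 3 = -3/7.
For Player 2: with q = P(X), equating Up's and Down's payoffs gives −6q + 3 = 8q − 5 ⇒ q = 4/7.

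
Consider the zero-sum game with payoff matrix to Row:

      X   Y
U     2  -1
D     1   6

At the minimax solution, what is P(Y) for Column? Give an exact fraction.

1/8

Row minima: U → -1, D → 1; maximin = 1.
Column maxima: X → 2, Y → 6; minimax = 2.
1 ≠ 2, so there is no saddle point; optimal play is mixed.
Let Row play U with probability p. Expected payoff against X: 2p + 1(1−p) = p + 1; against Y: (-1)p + 6(1−p) = −7p + 6.
Setting these equal: p + 1 = −7p + 6 ⇒ 8p = 5 ⇒ p = 5/8, and the value is (1)·(5/8) + 1 = 13/8.
For Column: with q = P(X), equating U's and D's payoffs gives 3q − 1 = −5q + 6 ⇒ q = 7/8.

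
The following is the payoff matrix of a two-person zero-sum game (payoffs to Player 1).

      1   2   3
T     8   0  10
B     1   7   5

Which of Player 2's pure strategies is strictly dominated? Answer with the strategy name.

1 holds Player 1's payoff strictly below 3 in every row: 8 < 10, 1 < 5.
So 3 is strictly dominated for Player 2.

3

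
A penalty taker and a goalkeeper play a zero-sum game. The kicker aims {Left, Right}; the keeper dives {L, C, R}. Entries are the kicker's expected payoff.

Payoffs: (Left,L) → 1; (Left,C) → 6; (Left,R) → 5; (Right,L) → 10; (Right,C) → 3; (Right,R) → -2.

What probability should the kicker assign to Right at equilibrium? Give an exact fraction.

Row minima: Left → 1, Right → -2; maximin = 1.
Column maxima: L → 10, C → 6, R → 5; minimax = 5.
1 ≠ 5, so there is no saddle point; optimal play is mixed.
C is strictly dominated by R (it gives the kicker strictly more in every row), so the keeper never plays it.
On the remaining 2×2 (Left, Right vs L, R):
Let the kicker play Left with probability p. Expected payoff against L: 1p + 10(1−p) = −9p + 10; against R: 5p + (-2)(1−p) = 7p − 2.
Setting these equal: −9p + 10 = 7p − 2 ⇒ −16p = -12 ⇒ p = 3/4, and the value is (-9)·(3/4) + 10 = 13/4.
For the keeper: with q = P(L), equating Left's and Right's payoffs gives −4q + 5 = 12q − 2 ⇒ q = 7/16.

1/4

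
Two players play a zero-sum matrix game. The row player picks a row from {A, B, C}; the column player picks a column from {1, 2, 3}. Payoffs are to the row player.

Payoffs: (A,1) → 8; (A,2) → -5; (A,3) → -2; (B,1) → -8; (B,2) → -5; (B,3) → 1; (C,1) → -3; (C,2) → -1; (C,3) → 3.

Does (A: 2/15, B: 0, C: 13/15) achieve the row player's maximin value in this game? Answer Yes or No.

Against 1 this mix gives (2/15)·8 + (13/15)·(-3) = -23/15.
Against 2 this mix gives (2/15)·(-5) + (13/15)·(-1) = -23/15.
Against 3 this mix gives (2/15)·(-2) + (13/15)·3 = 7/3.
All of the column player's active replies (1, 2) yield -23/15, and no column does worse for the row player. The mix makes the column player indifferent and guarantees -23/15, so it is optimal.

Yes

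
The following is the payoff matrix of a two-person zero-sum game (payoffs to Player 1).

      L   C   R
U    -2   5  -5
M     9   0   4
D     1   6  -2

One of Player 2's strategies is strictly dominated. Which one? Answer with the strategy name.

L

R holds Player 1's payoff strictly below L in every row: -5 < -2, 4 < 9, -2 < 1.
So L is strictly dominated for Player 2.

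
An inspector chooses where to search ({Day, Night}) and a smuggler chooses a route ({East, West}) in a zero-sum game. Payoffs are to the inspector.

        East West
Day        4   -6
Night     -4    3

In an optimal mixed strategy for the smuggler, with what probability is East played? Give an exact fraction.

9/17

Row minima: Day → -6, Night → -4; maximin = -4.
Column maxima: East → 4, West → 3; minimax = 3.
-4 ≠ 3, so there is no saddle point; optimal play is mixed.
Let the inspector play Day with probability p. Expected payoff against East: 4p + (-4)(1−p) = 8p − 4; against West: (-6)p + 3(1−p) = −9p + 3.
Setting these equal: 8p − 4 = −9p + 3 ⇒ 17p = 7 ⇒ p = 7/17, and the value is (8)·(7/17) − 4 = -12/17.
For the smuggler: with q = P(East), equating Day's and Night's payoffs gives 10q − 6 = −7q + 3 ⇒ q = 9/17.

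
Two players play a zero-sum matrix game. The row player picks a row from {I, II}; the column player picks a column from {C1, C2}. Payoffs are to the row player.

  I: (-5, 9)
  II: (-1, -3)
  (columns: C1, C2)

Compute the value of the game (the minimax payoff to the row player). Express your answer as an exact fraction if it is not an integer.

-3/2

Row minima: I → -5, II → -3; maximin = -3.
Column maxima: C1 → -1, C2 → 9; minimax = -1.
-3 ≠ -1, so there is no saddle point; optimal play is mixed.
Let the row player play I with probability p. Expected payoff against C1: (-5)p + (-1)(1−p) = −4p − 1; against C2: 9p + (-3)(1−p) = 12p − 3.
Setting these equal: −4p − 1 = 12p − 3 ⇒ −16p = -2 ⇒ p = 1/8, and the value is (-4)·(1/8) − 1 = -3/2.
For the column player: with q = P(C1), equating I's and II's payoffs gives −14q + 9 = 2q − 3 ⇒ q = 3/4.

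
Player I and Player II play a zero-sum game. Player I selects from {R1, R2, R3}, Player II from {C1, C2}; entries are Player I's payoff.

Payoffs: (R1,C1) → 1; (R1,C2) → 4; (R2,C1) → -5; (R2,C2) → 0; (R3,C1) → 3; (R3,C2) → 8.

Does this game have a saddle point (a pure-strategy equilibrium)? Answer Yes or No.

Row minima: R1 → 1, R2 → -5, R3 → 3; maximin = 3.
Column maxima: C1 → 3, C2 → 8; minimax = 3.
maximin = minimax = 3, so a saddle point exists.

Yes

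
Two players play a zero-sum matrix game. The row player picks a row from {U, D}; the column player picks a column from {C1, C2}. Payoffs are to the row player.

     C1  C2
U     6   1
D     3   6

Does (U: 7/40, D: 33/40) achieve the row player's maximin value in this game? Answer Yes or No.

No

Against C1 this mix gives (7/40)·6 + (33/40)·3 = 141/40.
Against C2 this mix gives (7/40)·1 + (33/40)·6 = 41/8.
The column player will play C1, holding the row player to 141/40. Shifting weight toward the row that does better against C1 would raise this floor (the equalizing mix achieves 33/8 against both C1 and C2), so the proposed strategy is not optimal.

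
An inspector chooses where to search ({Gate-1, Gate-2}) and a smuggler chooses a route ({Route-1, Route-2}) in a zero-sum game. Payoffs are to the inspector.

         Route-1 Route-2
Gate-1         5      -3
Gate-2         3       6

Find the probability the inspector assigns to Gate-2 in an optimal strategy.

8/11

Row minima: Gate-1 → -3, Gate-2 → 3; maximin = 3.
Column maxima: Route-1 → 5, Route-2 → 6; minimax = 5.
3 ≠ 5, so there is no saddle point; optimal play is mixed.
Let the inspector play Gate-1 with probability p. Expected payoff against Route-1: 5p + 3(1−p) = 2p + 3; against Route-2: (-3)p + 6(1−p) = −9p + 6.
Setting these equal: 2p + 3 = −9p + 6 ⇒ 11p = 3 ⇒ p = 3/11, and the value is (2)·(3/11) + 3 = 39/11.
For the smuggler: with q = P(Route-1), equating Gate-1's and Gate-2's payoffs gives 8q − 3 = −3q + 6 ⇒ q = 9/11.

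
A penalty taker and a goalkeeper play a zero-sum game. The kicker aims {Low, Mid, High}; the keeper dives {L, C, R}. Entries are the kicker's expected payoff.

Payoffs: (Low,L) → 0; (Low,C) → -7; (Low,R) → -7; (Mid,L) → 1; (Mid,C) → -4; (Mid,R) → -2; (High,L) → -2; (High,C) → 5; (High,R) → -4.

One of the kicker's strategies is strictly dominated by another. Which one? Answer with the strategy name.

Low

Mid gives a strictly higher payoff than Low against every column: 1 > 0, -4 > -7, -2 > -7.
So Low is strictly dominated and the kicker never plays it.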